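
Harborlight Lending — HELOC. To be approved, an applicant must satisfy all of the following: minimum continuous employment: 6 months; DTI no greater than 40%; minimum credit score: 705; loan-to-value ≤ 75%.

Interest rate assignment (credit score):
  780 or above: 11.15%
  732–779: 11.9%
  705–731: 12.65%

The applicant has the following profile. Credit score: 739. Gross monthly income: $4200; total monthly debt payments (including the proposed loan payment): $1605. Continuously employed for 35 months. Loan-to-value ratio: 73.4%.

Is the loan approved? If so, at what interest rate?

Credit score 739 ≥ 705 (meets minimum)
DTI = 1,605/4,200 = 38.2% ≤ 40%
LTV 73.4% ≤ 75%
Employment 35 ≥ 6 months
All requirements met. Score 739 falls in the 732–779 tier → 11.9%.

Approved at 11.9%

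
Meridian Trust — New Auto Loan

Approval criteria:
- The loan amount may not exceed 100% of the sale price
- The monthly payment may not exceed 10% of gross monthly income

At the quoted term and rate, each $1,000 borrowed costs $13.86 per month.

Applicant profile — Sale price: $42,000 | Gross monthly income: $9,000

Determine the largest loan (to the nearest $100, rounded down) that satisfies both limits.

Payment cap: 10% × $9,000 = $900/month.
At $13.86 per $1,000, that supports 900/13.86 × 1,000 ≈ $64,935 → $64,900.
LTV cap: 100% × $42,000 = $42,000 → $42,000.
Binding constraint: loan-to-value.

$42,000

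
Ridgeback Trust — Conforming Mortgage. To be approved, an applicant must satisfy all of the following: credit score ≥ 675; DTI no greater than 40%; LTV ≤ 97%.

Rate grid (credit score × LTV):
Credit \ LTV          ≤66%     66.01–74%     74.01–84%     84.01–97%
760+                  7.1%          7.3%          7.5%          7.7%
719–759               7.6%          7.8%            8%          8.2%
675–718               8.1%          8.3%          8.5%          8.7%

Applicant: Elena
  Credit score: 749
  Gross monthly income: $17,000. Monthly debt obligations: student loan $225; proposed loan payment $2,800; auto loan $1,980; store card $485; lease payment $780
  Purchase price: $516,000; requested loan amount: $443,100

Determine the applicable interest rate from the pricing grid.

8.2%

Credit score 749 ≥ 675; Total monthly debts = (225 + 2,800 + 1,980 + 485 + 780) = 6,270. DTI: 6,270 ÷ 17,000 = 36.9%, within the 40% cap
LTV = 443,100/516,000 = 85.9% ≤ 97%
Credit 749 → row 719–759; LTV 85.9% → column 84.01–97%. Grid cell → 8.2%.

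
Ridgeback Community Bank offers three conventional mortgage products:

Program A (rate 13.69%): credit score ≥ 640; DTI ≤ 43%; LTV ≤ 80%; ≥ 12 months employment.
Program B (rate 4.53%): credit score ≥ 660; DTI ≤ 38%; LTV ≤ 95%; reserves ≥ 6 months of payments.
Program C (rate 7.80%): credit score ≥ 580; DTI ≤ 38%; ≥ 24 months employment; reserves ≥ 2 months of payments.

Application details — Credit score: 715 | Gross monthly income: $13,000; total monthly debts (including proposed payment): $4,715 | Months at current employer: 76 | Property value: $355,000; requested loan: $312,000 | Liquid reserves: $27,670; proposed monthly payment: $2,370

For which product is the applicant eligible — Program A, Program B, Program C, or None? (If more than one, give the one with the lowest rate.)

Program B

DTI = 4,715/13,000 = 36.3%.
LTV = 312,000/355,000 = 87.9%.
Reserves = 27,670/2,370 = 11.7 months.
Program A: score 715 ≥ 640; DTI 36.3% ≤ 43%; LTV 87.9% > 80%; employment 76 ≥ 12 mo → does not qualify.
Program B: score 715 ≥ 660; DTI 36.3% ≤ 38%; LTV 87.9% ≤ 95%; reserves 11.7 ≥ 6 mo → qualifies.
Program C: score 715 ≥ 580; DTI 36.3% ≤ 38%; employment 76 ≥ 24 mo; reserves 11.7 ≥ 2 mo → qualifies.
Qualifying: Program B, Program C. Lowest rate is 4.53% → Program B.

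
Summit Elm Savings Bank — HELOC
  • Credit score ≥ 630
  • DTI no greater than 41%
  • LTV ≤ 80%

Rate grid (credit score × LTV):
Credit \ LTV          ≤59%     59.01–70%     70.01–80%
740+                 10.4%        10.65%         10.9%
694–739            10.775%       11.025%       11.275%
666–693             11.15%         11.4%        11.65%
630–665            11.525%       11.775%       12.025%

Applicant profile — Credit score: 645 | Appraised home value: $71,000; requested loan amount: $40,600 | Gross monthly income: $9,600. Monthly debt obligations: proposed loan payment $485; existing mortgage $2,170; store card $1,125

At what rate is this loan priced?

Credit score 645 ≥ 630; Total monthly debts = (485 + 2,170 + 1,125) = 3,780. DTI: 3,780 ÷ 9,600 = 39.4%, within the 41% cap
LTV: 40,600 ÷ 71,000 = 57.2%, within 80% cap
Credit 645 → row 630–665; LTV 57.2% → column ≤59%. Grid cell → 11.525%.

11.525%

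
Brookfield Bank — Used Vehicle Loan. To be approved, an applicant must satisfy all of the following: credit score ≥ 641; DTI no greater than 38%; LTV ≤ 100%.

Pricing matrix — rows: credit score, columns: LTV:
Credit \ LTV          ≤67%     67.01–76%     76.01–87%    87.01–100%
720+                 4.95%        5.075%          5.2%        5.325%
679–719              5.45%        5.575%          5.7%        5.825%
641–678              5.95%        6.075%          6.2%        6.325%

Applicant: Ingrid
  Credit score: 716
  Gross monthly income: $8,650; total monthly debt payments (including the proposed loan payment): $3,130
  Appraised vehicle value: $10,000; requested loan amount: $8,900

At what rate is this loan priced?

5.825%

Credit score 716 ≥ 641; DTI: 3,130 ÷ 8,650 = 36.2%, within the 38% cap
LTV: 8,900 ÷ 10,000 = 89%, within 100% cap
Score 716 is in the 679–719 band; LTV 89% is in the 87.01–100% band → 5.825%.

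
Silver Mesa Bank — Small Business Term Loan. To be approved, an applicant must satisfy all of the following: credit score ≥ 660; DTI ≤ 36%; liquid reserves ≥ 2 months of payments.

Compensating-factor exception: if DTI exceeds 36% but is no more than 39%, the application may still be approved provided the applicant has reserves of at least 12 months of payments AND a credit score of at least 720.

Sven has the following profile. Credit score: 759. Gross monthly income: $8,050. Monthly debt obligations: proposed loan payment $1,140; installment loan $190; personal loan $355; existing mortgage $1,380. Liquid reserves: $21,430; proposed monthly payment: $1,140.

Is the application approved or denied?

Approved

Credit score 759 ≥ 660 (meets base)
Total debts = (1,140 + 190 + 355 + 1,380) = 3,065. DTI = 3,065/8,050 = 38.1% > 36% — standard DTI limit exceeded.
Liquid reserves cover 21,430/1,140 = 18.8 months — ≥ 2 required
DTI 38.1% is within the 36%–39% exception band; checking compensating factors.
Override check — reserves: 18.8 mo (ok); score: 759 (ok).
Both compensating conditions met → exception applies.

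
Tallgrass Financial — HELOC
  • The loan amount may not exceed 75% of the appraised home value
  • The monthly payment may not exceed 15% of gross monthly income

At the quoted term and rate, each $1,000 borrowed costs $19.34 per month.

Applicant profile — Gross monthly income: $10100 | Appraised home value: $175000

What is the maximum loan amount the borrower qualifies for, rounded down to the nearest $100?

$78,300

Payment cap: 15% × $10,100 = $1,515/month.
At $19.34 per $1,000, that supports 1,515/19.34 × 1,000 ≈ $78,335 → $78,300.
LTV cap: 75% × $175,000 = $131,250 → $131,200.
Binding constraint: payment-to-income.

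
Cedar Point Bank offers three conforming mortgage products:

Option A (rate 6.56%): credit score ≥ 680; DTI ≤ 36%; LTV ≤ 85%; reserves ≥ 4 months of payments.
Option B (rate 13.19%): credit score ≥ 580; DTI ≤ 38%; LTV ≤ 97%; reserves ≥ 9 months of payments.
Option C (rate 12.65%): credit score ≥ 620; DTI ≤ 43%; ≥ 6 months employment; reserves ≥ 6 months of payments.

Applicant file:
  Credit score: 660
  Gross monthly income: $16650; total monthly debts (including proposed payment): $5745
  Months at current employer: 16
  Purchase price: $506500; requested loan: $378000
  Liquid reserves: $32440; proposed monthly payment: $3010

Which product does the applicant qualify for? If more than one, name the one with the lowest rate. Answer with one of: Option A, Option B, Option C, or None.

DTI = 5,745/16,650 = 34.5%.
LTV = 378,000/506,500 = 74.6%.
Reserves = 32,440/3,010 = 10.8 months.
Option A: score 660 < 680; DTI 34.5% ≤ 36%; LTV 74.6% ≤ 85%; reserves 10.8 ≥ 4 mo → does not qualify.
Option B: score 660 ≥ 580; DTI 34.5% ≤ 38%; LTV 74.6% ≤ 97%; reserves 10.8 ≥ 9 mo → qualifies.
Option C: score 660 ≥ 620; DTI 34.5% ≤ 43%; employment 16 ≥ 6 mo; reserves 10.8 ≥ 6 mo → qualifies.
Qualifying: Option B, Option C. Lowest rate is 12.65% → Option C.

Option C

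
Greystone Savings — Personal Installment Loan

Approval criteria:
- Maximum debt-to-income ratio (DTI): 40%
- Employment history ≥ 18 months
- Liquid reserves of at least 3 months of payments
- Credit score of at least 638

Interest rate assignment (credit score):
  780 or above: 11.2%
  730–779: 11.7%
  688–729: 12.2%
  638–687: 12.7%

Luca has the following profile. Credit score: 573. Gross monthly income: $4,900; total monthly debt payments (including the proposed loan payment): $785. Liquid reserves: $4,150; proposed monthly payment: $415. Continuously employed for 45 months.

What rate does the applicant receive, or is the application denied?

Credit score 573 < 638 (below minimum)
Reserves: 4,150 ÷ 415 = 10.0 months (meets 3-month minimum)
Employment 45 ≥ 18 months
Debt-to-income = 785/4,900 = 16% — meets 40% limit
Not all requirements met → denied.

Denied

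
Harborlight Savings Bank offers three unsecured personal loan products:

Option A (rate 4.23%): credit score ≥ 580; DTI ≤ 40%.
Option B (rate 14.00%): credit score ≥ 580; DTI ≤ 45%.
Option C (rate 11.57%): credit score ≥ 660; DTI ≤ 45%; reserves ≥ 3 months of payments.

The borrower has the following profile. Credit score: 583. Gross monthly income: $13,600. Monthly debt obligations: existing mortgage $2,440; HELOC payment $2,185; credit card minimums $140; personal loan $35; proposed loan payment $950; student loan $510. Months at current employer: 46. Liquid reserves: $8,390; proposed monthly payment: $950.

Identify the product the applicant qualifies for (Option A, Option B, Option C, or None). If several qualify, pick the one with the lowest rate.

None

Total debts = (2,440 + 2,185 + 140 + 35 + 950 + 510) = 6,260; DTI = 6,260/13,600 = 46%.
Reserves = 8,390/950 = 8.8 months.
Option A: score 583 ≥ 580; DTI 46% > 40% → does not qualify.
Option B: score 583 ≥ 580; DTI 46% > 45% → does not qualify.
Option C: score 583 < 660; DTI 46% > 45%; reserves 8.8 ≥ 3 mo → does not qualify.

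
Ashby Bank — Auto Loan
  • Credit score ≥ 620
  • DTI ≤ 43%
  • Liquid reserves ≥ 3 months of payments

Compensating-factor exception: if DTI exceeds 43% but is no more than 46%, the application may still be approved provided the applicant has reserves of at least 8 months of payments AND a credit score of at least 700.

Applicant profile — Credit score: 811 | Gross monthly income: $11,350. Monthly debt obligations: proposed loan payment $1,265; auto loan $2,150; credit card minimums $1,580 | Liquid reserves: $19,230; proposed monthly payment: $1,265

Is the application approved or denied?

Approved

Credit score 811 ≥ 620 (meets base)
Total debts = (1,265 + 2,150 + 1,580) = 4,995. DTI = 4,995/11,350 = 44% > 43% — standard DTI limit exceeded.
Reserves = 19,230/1,265 = 15.2 months ≥ 3
DTI 44% is within the 43%–46% exception band; checking compensating factors.
Override check — reserves: 15.2 mo (ok); score: 811 (ok).
Both compensating conditions met → exception applies.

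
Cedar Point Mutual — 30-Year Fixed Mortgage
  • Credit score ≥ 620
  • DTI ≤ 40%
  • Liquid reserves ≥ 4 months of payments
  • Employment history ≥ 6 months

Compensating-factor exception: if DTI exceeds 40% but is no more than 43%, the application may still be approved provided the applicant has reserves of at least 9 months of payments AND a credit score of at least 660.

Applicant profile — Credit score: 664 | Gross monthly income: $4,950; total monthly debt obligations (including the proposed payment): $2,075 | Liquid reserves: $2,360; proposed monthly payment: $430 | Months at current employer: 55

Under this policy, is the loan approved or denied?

Denied

Credit score 664 ≥ 620 (meets base)
DTI = 2,075/4,950 = 41.9% > 40% — standard DTI limit exceeded.
Reserves = 2,360/430 = 5.5 months ≥ 4
Employment 55 ≥ 6 months
DTI 41.9% is within the 40%–43% exception band; checking compensating factors.
Override check — reserves: 5.5 mo (short of 9); score: 664 (ok).
Override conditions not both satisfied; exception does not apply.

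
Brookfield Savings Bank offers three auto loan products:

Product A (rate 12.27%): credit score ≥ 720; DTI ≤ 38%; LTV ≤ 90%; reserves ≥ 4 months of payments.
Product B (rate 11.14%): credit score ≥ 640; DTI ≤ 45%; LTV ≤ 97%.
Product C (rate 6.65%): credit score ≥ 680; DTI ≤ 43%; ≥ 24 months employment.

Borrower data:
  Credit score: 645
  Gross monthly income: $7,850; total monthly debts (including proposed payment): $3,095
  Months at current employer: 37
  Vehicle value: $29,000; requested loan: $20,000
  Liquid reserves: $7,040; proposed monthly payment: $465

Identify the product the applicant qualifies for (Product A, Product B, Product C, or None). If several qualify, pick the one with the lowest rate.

DTI = 3,095/7,850 = 39.4%.
LTV = 20,000/29,000 = 69%.
Reserves = 7,040/465 = 15.1 months.
Product A: score 645 < 720; DTI 39.4% > 38%; LTV 69% ≤ 90%; reserves 15.1 ≥ 4 mo → does not qualify.
Product B: score 645 ≥ 640; DTI 39.4% ≤ 45%; LTV 69% ≤ 97% → qualifies.
Product C: score 645 < 680; DTI 39.4% ≤ 43%; employment 37 ≥ 24 mo → does not qualify.

Product B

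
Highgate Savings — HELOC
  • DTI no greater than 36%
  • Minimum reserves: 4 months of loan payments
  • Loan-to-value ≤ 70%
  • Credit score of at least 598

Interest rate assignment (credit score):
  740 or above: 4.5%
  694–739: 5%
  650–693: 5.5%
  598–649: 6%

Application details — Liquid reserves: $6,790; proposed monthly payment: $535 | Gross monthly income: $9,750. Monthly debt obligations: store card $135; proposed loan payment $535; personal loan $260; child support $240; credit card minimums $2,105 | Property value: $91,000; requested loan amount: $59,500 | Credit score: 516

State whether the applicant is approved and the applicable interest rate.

Denied

Credit score 516 < 598 (below minimum)
Liquid reserves cover 6,790/535 = 12.7 months — ≥ 4 required
LTV = 59,500/91,000 = 65.4% ≤ 70%
Total monthly debts = (135 + 535 + 260 + 240 + 2,105) = 3,275. Debt-to-income = 3,275/9,750 = 33.6% — meets 36% limit
Not all requirements met → denied.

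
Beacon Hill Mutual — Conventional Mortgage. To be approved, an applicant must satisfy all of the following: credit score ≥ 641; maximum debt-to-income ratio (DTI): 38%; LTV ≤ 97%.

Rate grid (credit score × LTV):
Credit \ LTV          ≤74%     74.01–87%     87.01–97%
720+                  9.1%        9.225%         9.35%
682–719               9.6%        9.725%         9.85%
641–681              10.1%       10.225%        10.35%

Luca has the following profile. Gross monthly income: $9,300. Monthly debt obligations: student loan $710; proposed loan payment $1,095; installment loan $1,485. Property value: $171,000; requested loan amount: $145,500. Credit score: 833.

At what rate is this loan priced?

Credit score 833 ≥ 641; Total monthly debts = (710 + 1,095 + 1,485) = 3,290. Debt-to-income = 3,290/9,300 = 35.4% — meets 38% limit
LTV = 145,500/171,000 = 85.1% ≤ 97%
Row: 833 falls in 720+. Column: 85.1% falls in 74.01–87%. Rate = 9.225%.

9.225%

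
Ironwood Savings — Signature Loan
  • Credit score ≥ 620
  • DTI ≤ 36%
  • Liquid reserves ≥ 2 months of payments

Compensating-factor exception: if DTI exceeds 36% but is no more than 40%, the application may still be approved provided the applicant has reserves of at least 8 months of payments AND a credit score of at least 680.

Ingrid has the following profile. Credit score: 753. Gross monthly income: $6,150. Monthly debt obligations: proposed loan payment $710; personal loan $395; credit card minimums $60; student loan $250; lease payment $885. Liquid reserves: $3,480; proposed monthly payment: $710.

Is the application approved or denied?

Credit score 753 ≥ 620 (meets base)
Total debts = (710 + 395 + 60 + 250 + 885) = 2,300. DTI: 2,300 ÷ 6,150 = 37.4%, over the 36% base limit.
Reserves: 3,480 ÷ 710 = 4.9 months (meets 2-month minimum)
DTI 37.4% is within the 36%–40% exception band; checking compensating factors.
Reserves 4.9 < 8 months; credit score 753 ≥ 680.
Compensating-factor requirement not fully met.

Denied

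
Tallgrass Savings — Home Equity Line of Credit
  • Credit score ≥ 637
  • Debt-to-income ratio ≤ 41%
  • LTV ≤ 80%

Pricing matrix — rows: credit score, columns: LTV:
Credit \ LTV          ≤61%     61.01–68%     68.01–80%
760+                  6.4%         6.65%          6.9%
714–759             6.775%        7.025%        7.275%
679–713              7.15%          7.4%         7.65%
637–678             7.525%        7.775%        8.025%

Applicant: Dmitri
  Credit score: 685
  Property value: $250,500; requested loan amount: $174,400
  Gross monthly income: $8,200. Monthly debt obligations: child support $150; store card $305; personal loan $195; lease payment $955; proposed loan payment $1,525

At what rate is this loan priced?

7.65%

Credit score 685 ≥ 637; Total monthly debts = (150 + 305 + 195 + 955 + 1,525) = 3,130. Debt-to-income = 3,130/8,200 = 38.2% — meets 41% limit
LTV: 174,400 ÷ 250,500 = 69.6%, within 80% cap
Row: 685 falls in 679–713. Column: 69.6% falls in 68.01–80%. Rate = 7.65%.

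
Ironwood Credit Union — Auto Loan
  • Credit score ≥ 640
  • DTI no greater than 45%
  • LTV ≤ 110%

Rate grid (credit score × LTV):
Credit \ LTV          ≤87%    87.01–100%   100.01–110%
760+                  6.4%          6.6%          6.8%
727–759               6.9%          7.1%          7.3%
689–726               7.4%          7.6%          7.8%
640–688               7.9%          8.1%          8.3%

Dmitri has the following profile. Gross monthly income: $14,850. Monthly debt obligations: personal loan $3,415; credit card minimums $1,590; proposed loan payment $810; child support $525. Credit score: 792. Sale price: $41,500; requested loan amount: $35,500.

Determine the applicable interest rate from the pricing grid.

Credit score 792 ≥ 640; Total monthly debts = (3,415 + 1,590 + 810 + 525) = 6,340. DTI = 6,340/14,850 = 42.7% ≤ 45%
LTV = 35,500/41,500 = 85.5% ≤ 110%
Credit 792 → row 760+; LTV 85.5% → column ≤87%. Grid cell → 6.4%.

6.4%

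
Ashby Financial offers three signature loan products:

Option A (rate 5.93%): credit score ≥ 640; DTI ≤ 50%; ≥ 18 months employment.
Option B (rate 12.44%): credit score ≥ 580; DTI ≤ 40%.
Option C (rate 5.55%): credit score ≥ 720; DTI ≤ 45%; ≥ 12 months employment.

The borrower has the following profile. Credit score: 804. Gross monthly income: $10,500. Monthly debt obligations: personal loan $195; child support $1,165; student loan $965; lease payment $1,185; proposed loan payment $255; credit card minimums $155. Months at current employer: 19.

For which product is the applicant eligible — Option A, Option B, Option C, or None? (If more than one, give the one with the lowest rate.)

Total debts = (195 + 1,165 + 965 + 1,185 + 255 + 155) = 3,920; DTI = 3,920/10,500 = 37.3%.
Option A: score 804 ≥ 640; DTI 37.3% ≤ 50%; employment 19 ≥ 18 mo → qualifies.
Option B: score 804 ≥ 580; DTI 37.3% ≤ 40% → qualifies.
Option C: score 804 ≥ 720; DTI 37.3% ≤ 45%; employment 19 ≥ 12 mo → qualifies.
Qualifying: Option A, Option B, Option C. Lowest rate is 5.55% → Option C.

Option C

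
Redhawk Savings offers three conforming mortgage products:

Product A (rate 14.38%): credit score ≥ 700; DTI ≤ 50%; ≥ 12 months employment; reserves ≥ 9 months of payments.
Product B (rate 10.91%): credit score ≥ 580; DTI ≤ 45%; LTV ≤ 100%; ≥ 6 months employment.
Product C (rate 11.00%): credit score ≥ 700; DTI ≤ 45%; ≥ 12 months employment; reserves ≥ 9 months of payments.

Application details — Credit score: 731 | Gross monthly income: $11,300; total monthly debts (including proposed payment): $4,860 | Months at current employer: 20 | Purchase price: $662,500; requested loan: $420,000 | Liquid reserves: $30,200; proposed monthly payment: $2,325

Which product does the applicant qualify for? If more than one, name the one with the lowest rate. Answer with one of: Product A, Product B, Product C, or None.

Product B

DTI = 4,860/11,300 = 43%.
LTV = 420,000/662,500 = 63.4%.
Reserves = 30,200/2,325 = 13.0 months.
Product A: score 731 ≥ 700; DTI 43% ≤ 50%; employment 20 ≥ 12 mo; reserves 13.0 ≥ 9 mo → qualifies.
Product B: score 731 ≥ 580; DTI 43% ≤ 45%; LTV 63.4% ≤ 100%; employment 20 ≥ 6 mo → qualifies.
Product C: score 731 ≥ 700; DTI 43% ≤ 45%; employment 20 ≥ 12 mo; reserves 13.0 ≥ 9 mo → qualifies.
Qualifying: Product A, Product B, Product C. Lowest rate is 10.91% → Product B.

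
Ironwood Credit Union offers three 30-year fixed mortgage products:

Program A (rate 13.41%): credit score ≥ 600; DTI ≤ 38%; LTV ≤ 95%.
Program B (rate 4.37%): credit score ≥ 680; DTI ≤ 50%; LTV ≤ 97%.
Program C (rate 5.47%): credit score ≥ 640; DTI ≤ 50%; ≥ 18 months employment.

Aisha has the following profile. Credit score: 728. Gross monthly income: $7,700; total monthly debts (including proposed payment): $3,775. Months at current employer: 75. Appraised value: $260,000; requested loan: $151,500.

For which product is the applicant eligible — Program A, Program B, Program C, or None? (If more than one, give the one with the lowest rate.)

Program B

DTI = 3,775/7,700 = 49%.
LTV = 151,500/260,000 = 58.3%.
Program A: score 728 ≥ 600; DTI 49% > 38%; LTV 58.3% ≤ 95% → does not qualify.
Program B: score 728 ≥ 680; DTI 49% ≤ 50%; LTV 58.3% ≤ 97% → qualifies.
Program C: score 728 ≥ 640; DTI 49% ≤ 50%; employment 75 ≥ 18 mo → qualifies.
Qualifying: Program B, Program C. Lowest rate is 4.37% → Program B.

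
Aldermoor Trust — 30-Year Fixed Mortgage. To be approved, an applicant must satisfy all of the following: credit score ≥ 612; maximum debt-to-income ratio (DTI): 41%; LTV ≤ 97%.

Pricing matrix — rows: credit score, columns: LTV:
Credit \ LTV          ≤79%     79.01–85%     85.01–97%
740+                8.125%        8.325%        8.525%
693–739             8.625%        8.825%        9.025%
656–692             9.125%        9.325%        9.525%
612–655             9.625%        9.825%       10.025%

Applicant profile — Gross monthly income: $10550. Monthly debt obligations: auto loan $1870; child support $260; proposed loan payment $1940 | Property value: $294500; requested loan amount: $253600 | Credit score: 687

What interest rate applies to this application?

9.525%

Credit score 687 ≥ 612; Total monthly debts = (1,870 + 260 + 1,940) = 4,070. Debt-to-income = 4,070/10,550 = 38.6% — meets 41% limit
Loan-to-value = 253,600/294,500 = 86.1% — pass (97% max)
Score 687 is in the 656–692 band; LTV 86.1% is in the 85.01–97% band → 9.525%.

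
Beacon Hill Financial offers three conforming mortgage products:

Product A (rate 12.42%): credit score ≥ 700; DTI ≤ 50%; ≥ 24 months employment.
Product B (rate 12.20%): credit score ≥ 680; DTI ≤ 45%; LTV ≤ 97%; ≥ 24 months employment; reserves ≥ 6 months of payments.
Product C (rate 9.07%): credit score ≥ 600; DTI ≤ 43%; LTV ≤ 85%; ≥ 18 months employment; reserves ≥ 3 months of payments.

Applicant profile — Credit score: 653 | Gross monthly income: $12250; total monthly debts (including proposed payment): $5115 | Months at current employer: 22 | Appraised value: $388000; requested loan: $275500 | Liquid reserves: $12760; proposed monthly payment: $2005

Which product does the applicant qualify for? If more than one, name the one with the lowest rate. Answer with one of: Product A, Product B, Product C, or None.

DTI = 5,115/12,250 = 41.8%.
LTV = 275,500/388,000 = 71%.
Reserves = 12,760/2,005 = 6.4 months.
Product A: score 653 < 700; DTI 41.8% ≤ 50%; employment 22 < 24 mo → does not qualify.
Product B: score 653 < 680; DTI 41.8% ≤ 45%; LTV 71% ≤ 97%; employment 22 < 24 mo; reserves 6.4 ≥ 6 mo → does not qualify.
Product C: score 653 ≥ 600; DTI 41.8% ≤ 43%; LTV 71% ≤ 85%; employment 22 ≥ 18 mo; reserves 6.4 ≥ 3 mo → qualifies.

Product C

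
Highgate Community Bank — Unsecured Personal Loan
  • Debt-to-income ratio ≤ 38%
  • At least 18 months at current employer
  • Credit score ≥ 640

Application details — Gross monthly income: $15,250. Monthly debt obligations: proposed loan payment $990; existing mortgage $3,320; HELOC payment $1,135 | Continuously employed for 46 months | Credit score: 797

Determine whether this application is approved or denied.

Approved

Total monthly debts = (990 + 3,320 + 1,135) = 5,445. DTI = 5,445/15,250 = 35.7% ≤ 38%
Employment 46 ≥ 18 months
Credit score 797 ≥ 640 (meets)
All criteria satisfied.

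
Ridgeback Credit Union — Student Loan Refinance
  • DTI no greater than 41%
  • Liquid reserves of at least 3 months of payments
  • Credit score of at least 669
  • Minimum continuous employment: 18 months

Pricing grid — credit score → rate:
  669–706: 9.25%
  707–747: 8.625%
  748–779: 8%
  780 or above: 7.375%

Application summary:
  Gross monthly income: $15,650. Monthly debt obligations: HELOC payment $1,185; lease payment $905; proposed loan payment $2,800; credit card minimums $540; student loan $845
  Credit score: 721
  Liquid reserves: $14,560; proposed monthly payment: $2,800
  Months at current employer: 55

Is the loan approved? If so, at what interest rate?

Credit score 721 ≥ 669 (meets minimum)
Total monthly debts = (1,185 + 905 + 2,800 + 540 + 845) = 6,275. DTI: 6,275 ÷ 15,650 = 40.1%, within the 41% cap
Reserves: 14,560 ÷ 2,800 = 5.2 months (meets 3-month minimum)
Employment 55 ≥ 18 months
All requirements met. Score 721 falls in the 707–747 tier → 8.625%.

Approved at 8.625%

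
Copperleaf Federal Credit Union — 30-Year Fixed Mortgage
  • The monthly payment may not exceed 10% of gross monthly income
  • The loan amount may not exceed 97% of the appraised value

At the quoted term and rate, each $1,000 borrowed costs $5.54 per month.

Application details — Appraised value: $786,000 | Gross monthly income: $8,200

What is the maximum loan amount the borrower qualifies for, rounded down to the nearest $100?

$148,000

Payment cap: 10% × $8,200 = $820/month.
At $5.54 per $1,000, that supports 820/5.54 × 1,000 ≈ $148,014 → $148,000.
LTV cap: 97% × $786,000 = $762,420 → $762,400.
Binding constraint: payment-to-income.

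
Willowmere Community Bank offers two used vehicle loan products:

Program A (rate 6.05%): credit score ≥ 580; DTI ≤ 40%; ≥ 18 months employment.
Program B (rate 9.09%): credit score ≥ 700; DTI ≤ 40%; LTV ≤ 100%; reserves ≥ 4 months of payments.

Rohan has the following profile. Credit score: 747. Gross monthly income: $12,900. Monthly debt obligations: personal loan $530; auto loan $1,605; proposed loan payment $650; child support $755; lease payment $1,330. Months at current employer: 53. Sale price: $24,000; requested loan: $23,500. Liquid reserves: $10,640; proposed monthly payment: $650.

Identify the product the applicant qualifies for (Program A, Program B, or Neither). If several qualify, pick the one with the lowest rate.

Program A

Total debts = (530 + 1,605 + 650 + 755 + 1,330) = 4,870; DTI = 4,870/12,900 = 37.8%.
LTV = 23,500/24,000 = 97.9%.
Reserves = 10,640/650 = 16.4 months.
Program A: score 747 ≥ 580; DTI 37.8% ≤ 40%; employment 53 ≥ 18 mo → qualifies.
Program B: score 747 ≥ 700; DTI 37.8% ≤ 40%; LTV 97.9% ≤ 100%; reserves 16.4 ≥ 4 mo → qualifies.
Qualifying: Program A, Program B. Lowest rate is 6.05% → Program A.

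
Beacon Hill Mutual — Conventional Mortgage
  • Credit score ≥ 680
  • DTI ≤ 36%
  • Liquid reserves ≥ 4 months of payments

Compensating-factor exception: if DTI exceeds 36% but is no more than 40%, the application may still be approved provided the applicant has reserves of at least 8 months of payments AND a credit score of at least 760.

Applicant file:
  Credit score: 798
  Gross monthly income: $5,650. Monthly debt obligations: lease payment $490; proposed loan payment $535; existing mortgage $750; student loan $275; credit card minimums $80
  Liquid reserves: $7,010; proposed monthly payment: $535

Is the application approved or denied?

Approved

Credit score 798 ≥ 680 (meets base)
Total debts = (490 + 535 + 750 + 275 + 80) = 2,130. DTI: 2,130 ÷ 5,650 = 37.7%, over the 36% base limit.
Reserves = 7,010/535 = 13.1 months ≥ 4
DTI 37.7% is within the 36%–40% exception band; checking compensating factors.
Reserves 13.1 ≥ 8 months; credit score 798 ≥ 760.
Both override conditions satisfied; DTI exception granted.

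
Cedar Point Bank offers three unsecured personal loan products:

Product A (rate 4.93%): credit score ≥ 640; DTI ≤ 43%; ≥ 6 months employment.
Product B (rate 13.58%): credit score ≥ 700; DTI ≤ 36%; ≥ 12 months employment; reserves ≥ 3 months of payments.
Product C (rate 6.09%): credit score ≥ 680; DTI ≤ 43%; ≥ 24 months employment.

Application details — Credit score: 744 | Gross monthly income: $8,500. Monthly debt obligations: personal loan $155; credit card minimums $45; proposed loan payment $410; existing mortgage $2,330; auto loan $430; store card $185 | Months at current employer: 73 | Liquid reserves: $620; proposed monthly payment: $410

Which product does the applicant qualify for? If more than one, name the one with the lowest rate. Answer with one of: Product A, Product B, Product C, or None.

Product A

Total debts = (155 + 45 + 410 + 2,330 + 430 + 185) = 3,555; DTI = 3,555/8,500 = 41.8%.
Reserves = 620/410 = 1.5 months.
Product A: score 744 ≥ 640; DTI 41.8% ≤ 43%; employment 73 ≥ 6 mo → qualifies.
Product B: score 744 ≥ 700; DTI 41.8% > 36%; employment 73 ≥ 12 mo; reserves 1.5 < 3 mo → does not qualify.
Product C: score 744 ≥ 680; DTI 41.8% ≤ 43%; employment 73 ≥ 24 mo → qualifies.
Qualifying: Product A, Product C. Lowest rate is 4.93% → Product A.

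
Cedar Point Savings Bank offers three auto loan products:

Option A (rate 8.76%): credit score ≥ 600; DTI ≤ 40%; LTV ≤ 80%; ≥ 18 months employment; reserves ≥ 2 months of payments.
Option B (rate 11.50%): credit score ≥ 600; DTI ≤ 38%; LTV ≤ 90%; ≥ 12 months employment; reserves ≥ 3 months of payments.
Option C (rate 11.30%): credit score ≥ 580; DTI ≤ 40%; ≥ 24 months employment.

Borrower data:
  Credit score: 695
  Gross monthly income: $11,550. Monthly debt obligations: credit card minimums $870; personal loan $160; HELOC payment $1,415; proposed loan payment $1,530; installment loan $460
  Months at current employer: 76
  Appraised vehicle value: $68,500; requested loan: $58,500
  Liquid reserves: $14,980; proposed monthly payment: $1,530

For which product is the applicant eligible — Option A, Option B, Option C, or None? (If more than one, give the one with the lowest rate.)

Total debts = (870 + 160 + 1,415 + 1,530 + 460) = 4,435; DTI = 4,435/11,550 = 38.4%.
LTV = 58,500/68,500 = 85.4%.
Reserves = 14,980/1,530 = 9.8 months.
Option A: score 695 ≥ 600; DTI 38.4% ≤ 40%; LTV 85.4% > 80%; employment 76 ≥ 18 mo; reserves 9.8 ≥ 2 mo → does not qualify.
Option B: score 695 ≥ 600; DTI 38.4% > 38%; LTV 85.4% ≤ 90%; employment 76 ≥ 12 mo; reserves 9.8 ≥ 3 mo → does not qualify.
Option C: score 695 ≥ 580; DTI 38.4% ≤ 40%; employment 76 ≥ 24 mo → qualifies.

Option C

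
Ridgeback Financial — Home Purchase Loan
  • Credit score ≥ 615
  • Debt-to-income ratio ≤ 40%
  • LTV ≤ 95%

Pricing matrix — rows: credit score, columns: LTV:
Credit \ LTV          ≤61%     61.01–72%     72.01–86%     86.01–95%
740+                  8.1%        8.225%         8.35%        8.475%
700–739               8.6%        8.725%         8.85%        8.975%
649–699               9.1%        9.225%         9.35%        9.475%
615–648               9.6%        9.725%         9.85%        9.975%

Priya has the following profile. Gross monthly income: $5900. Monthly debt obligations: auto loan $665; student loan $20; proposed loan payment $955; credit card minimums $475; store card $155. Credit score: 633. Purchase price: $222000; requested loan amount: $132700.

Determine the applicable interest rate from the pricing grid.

9.6%

Credit score 633 ≥ 615; Total monthly debts = (665 + 20 + 955 + 475 + 155) = 2,270. DTI: 2,270 ÷ 5,900 = 38.5%, within the 40% cap
LTV = 132,700/222,000 = 59.8% ≤ 95%
Credit 633 → row 615–648; LTV 59.8% → column ≤61%. Grid cell → 9.6%.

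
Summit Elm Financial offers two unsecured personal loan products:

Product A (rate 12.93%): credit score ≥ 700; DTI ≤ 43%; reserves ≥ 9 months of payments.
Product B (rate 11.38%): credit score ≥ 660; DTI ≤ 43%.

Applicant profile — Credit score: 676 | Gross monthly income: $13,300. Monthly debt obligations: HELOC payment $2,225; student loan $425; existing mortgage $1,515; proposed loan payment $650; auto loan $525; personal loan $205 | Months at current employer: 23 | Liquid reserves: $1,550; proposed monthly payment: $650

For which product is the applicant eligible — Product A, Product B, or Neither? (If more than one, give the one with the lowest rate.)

Total debts = (2,225 + 425 + 1,515 + 650 + 525 + 205) = 5,545; DTI = 5,545/13,300 = 41.7%.
Reserves = 1,550/650 = 2.4 months.
Product A: score 676 < 700; DTI 41.7% ≤ 43%; reserves 2.4 < 9 mo → does not qualify.
Product B: score 676 ≥ 660; DTI 41.7% ≤ 43% → qualifies.

Product B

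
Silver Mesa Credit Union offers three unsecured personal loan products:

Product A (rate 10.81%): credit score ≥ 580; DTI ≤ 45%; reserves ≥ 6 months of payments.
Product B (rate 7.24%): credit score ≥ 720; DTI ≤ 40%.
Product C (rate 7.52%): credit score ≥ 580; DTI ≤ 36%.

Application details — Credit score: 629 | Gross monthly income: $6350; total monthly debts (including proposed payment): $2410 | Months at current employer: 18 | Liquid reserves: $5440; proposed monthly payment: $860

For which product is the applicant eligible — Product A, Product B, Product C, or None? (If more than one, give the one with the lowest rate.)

DTI = 2,410/6,350 = 38%.
Reserves = 5,440/860 = 6.3 months.
Product A: score 629 ≥ 580; DTI 38% ≤ 45%; reserves 6.3 ≥ 6 mo → qualifies.
Product B: score 629 < 720; DTI 38% ≤ 40% → does not qualify.
Product C: score 629 ≥ 580; DTI 38% > 36% → does not qualify.

Product A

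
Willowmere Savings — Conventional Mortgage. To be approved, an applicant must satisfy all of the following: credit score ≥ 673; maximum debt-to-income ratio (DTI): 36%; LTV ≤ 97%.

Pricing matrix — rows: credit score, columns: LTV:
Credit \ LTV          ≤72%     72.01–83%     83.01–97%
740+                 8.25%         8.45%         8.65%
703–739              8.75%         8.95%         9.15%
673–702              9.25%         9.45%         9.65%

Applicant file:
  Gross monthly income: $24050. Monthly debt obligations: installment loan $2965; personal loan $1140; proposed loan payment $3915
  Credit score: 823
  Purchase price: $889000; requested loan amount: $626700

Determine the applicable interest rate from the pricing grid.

Credit score 823 ≥ 673; Total monthly debts = (2,965 + 1,140 + 3,915) = 8,020. DTI = 8,020/24,050 = 33.3% ≤ 36%
LTV = 626,700/889,000 = 70.5% ≤ 97%
Credit 823 → row 740+; LTV 70.5% → column ≤72%. Grid cell → 8.25%.

8.25%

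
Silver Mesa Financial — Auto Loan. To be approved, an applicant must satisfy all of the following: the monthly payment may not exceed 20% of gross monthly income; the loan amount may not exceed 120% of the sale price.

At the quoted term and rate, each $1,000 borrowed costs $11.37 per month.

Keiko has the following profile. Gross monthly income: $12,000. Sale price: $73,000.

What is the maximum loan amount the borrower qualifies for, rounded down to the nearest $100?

$87,600

Payment cap: 20% × $12,000 = $2,400/month.
At $11.37 per $1,000, that supports 2,400/11.37 × 1,000 ≈ $211,081 → $211,000.
LTV cap: 120% × $73,000 = $87,600 → $87,600.
Binding constraint: loan-to-value.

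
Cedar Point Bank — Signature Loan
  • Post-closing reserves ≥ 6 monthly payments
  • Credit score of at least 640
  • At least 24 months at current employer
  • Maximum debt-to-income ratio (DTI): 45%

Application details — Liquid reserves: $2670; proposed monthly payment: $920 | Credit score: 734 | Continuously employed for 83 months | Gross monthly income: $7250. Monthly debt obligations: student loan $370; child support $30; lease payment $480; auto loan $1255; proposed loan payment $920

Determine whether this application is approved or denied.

Reserves = 2,670/920 = 2.9 months < 6
Credit score 734 ≥ 640 (meets)
Employment 83 ≥ 24 months
Total monthly debts = (370 + 30 + 480 + 1,255 + 920) = 3,055. DTI: 3,055 ÷ 7,250 = 42.1%, within the 45% cap
Fails on reserves.

Denied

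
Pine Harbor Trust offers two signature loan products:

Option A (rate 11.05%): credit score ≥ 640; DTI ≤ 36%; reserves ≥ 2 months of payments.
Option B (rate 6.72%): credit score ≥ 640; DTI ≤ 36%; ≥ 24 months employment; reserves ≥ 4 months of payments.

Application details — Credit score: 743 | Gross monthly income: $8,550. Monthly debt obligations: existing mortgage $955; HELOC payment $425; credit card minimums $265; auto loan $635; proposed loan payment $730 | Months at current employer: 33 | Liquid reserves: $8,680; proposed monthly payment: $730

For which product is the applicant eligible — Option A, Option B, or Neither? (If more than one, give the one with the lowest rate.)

Option B

Total debts = (955 + 425 + 265 + 635 + 730) = 3,010; DTI = 3,010/8,550 = 35.2%.
Reserves = 8,680/730 = 11.9 months.
Option A: score 743 ≥ 640; DTI 35.2% ≤ 36%; reserves 11.9 ≥ 2 mo → qualifies.
Option B: score 743 ≥ 640; DTI 35.2% ≤ 36%; employment 33 ≥ 24 mo; reserves 11.9 ≥ 4 mo → qualifies.
Qualifying: Option A, Option B. Lowest rate is 6.72% → Option B.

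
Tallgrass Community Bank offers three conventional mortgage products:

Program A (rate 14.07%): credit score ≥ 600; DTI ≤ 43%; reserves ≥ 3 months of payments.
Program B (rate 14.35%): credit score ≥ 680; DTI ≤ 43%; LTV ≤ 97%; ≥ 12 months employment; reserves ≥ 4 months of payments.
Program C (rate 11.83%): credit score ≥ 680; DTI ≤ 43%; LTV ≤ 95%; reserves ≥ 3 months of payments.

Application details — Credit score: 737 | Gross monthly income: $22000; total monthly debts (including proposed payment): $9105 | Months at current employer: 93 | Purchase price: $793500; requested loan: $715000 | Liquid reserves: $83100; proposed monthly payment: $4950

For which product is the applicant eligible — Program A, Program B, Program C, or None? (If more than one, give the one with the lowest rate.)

Program C

DTI = 9,105/22,000 = 41.4%.
LTV = 715,000/793,500 = 90.1%.
Reserves = 83,100/4,950 = 16.8 months.
Program A: score 737 ≥ 600; DTI 41.4% ≤ 43%; reserves 16.8 ≥ 3 mo → qualifies.
Program B: score 737 ≥ 680; DTI 41.4% ≤ 43%; LTV 90.1% ≤ 97%; employment 93 ≥ 12 mo; reserves 16.8 ≥ 4 mo → qualifies.
Program C: score 737 ≥ 680; DTI 41.4% ≤ 43%; LTV 90.1% ≤ 95%; reserves 16.8 ≥ 3 mo → qualifies.
Qualifying: Program A, Program B, Program C. Lowest rate is 11.83% → Program C.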